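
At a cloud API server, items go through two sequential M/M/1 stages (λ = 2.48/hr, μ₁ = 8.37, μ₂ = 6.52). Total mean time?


Each node sees arrival rate λ = 2.48/hr (tandem ⇒ throughput preserved).
W₁ = 1/(μ₁−λ) = 1/(8.37−2.48) = 0.16978 hr
W₂ = 1/(μ₂−λ) = 1/(6.52−2.48) = 0.24752 hr
W_total = W₁ + W₂ = 0.16978 + 0.24752 = 0.41730 hr

Final: 0.41730 hr


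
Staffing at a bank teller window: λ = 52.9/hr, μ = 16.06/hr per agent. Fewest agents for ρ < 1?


Stability requires cμ > λ ⇔ c > λ/μ.
λ/μ = 52.9/16.06 = 3.2939
Minimum integer c = ⌊3.2939⌋ + 1 = 4
Check: 4·16.06 = 64.24 > 52.9, while 3·16.06 = 48.18 ≤ 52.9

Final: 4 servers


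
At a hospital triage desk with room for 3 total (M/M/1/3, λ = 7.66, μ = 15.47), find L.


ρ = 7.66/15.47 = 0.4952
L = ρ[1 − (K+1)ρ^K + Kρ^(K+1)] / [(1−ρ)(1−ρ^(K+1))]
Numerator: 0.4952·(1 − 4·0.121399 + 3·0.060111) = 0.344000
Denominator: (0.5048)·(0.939889) = 0.474501
L = 0.344000/0.474501 = 0.7250

Final: 0.7250


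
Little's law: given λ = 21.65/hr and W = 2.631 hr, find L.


L = λW = 21.65·2.631 = 56.9611

Final: 56.9611


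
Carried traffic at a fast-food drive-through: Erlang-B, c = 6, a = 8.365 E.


B(6,8.365) = 0.409127 (Erlang-B)
Carried load = a(1 − B) = 8.365·(1 − 0.409127) = 8.365·0.590873 = 4.9427 E

Final: 4.9427 Erlangs


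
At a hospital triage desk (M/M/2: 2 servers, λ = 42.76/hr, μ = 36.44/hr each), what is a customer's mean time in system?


a = 1.1734; ρ = 0.5867; P₀ = 0.260464
Lq = P₀·a^c·ρ/(c!(1−ρ)²) = 0.61599
Wq = Lq/λ = 0.61599/42.76 = 0.01441 hr
W = Wq + 1/μ = 0.01441 + 0.02744 = 0.04185 hr

Final: 0.04185 hr


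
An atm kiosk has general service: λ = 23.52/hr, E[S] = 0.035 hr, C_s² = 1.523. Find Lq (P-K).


ρ = λ·E[S] = 23.52·0.035 = 0.8232
Lq = ρ²(1+C_s²)/(2(1−ρ)) = 0.6777·(1+1.523)/(2·0.1768)
= 0.6777·2.5230/0.3536 = 4.83521

Final: 4.83521


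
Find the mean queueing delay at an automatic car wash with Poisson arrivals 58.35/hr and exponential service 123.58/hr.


ρ = 58.35/123.58 = 0.4722
Wq = ρ/(μ−λ) = 0.4722/(123.58 − 58.35) = 0.4722/65.23 = 0.007238 hr

Final: 0.007238 hr


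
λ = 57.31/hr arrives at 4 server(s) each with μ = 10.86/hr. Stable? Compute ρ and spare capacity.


Total capacity cμ = 4·10.86 = 43.44/hr
ρ = λ/(cμ) = 57.31/43.44 = 1.3193
Stable ⇔ ρ < 1: NO
Spare capacity = cμ − λ = 43.44 − 57.31 = -13.87/hr

Final: ρ = 1.3193; unstable; margin = -13.87/hr


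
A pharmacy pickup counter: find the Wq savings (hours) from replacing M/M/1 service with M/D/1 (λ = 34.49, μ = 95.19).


ρ = 34.49/95.19 = 0.3623
Wq(M/M/1) = ρ/(μ−λ) = 0.3623/60.70 = 0.005969 hr
Wq(M/D/1) = ρ/(2(μ−λ)) = 0.002985 hr
Savings = 0.005969 − 0.002985 = 0.002985 hr

Final: 0.002985 hr


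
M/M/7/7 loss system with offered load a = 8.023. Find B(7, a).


B(c,a) = (a^c/c!) / Σ_{k=0}^{c} a^k/k!
a^7/7! = 424.548205
Σ terms (k=0..7): 1.00000 + 8.02300 + 32.18426 + 86.07145 + 172.63781 + 277.01464 + 370.41474 + 424.54820 = 1371.894107
B = 424.548205/1371.894107 = 0.309461

Final: 0.309461


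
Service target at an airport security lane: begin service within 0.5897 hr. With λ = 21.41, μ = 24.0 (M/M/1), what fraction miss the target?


ρ = 21.41/24.0 = 0.8921
P(Wq > t) = ρ·e^{−(μ−λ)t} = 0.8921·e^{−1.5273}
= 0.8921·0.217116 = 0.193686

Final: 0.193686


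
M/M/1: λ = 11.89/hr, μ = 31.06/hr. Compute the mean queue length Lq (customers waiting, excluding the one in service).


ρ = 11.89/31.06 = 0.3828
Lq = ρ²/(1−ρ) = 0.1465/0.6172 = 0.2374

Final: 0.2374


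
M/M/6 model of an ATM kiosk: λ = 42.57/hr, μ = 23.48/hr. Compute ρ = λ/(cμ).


ρ = λ/(cμ) = 42.57/(6·23.48) = 42.57/140.88 = 0.3022

Final: 0.3022


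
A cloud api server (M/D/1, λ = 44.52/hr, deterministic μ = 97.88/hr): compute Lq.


ρ = 44.52/97.88 = 0.4548
M/D/1: Lq = ρ²/(2(1−ρ)) = 0.2069/(2·0.5452) = 0.18975

Final: 0.18975


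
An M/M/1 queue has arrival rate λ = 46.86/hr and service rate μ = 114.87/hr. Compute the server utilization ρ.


ρ = λ/μ = 46.86/114.87 = 0.4079

Final: 0.4079


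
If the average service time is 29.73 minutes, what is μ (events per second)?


μ = 1/(service time) in consistent units.
1 second = 0.0166667 min, so μ = 0.0166667/29.73 = 0.0005606 per second

Final: 0.0005606 /sec


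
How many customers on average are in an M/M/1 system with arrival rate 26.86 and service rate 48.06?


ρ = λ/μ = 26.86/48.06 = 0.5589
L = ρ/(1−ρ) = 0.5589/(1 − 0.5589) = 0.5589/0.4411 = 1.2670

Final: 1.2670


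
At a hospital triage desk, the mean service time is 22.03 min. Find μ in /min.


μ = 1/(service time) in consistent units.
1 minute = 1 min, so μ = 1/22.03 = 0.04539 per minute

Final: 0.04539 /min


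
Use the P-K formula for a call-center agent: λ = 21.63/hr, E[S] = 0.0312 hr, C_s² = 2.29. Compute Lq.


ρ = λ·E[S] = 21.63·0.0312 = 0.6749
Lq = ρ²(1+C_s²)/(2(1−ρ)) = 0.4554·(1+2.29)/(2·0.3251)
= 0.4554·3.2900/0.6503 = 2.30416

Final: 2.30416


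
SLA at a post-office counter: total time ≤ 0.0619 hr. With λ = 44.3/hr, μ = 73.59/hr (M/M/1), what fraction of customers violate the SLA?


W ~ Exponential(μ−λ) for M/M/1.
μ − λ = 73.59 − 44.3 = 29.2900
P(W > t) = e^{−(μ−λ)t} = e^{−1.8131} = 0.163156

Final: 0.163156


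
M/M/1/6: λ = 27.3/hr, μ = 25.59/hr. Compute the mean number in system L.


ρ = 27.3/25.59 = 1.0668
L = ρ[1 − (K+1)ρ^K + Kρ^(K+1)] / [(1−ρ)(1−ρ^(K+1))]
Numerator: 1.0668·(1 − 7·1.474192 + 6·1.572702) = 0.124677
Denominator: (-0.06682)·(-0.572702) = 0.038270
L = 0.124677/0.038270 = 3.2578

Final: 3.2578


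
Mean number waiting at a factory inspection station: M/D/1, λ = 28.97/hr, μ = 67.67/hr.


ρ = 28.97/67.67 = 0.4281
M/D/1: Lq = ρ²/(2(1−ρ)) = 0.1833/(2·0.5719) = 0.16024

Final: 0.16024


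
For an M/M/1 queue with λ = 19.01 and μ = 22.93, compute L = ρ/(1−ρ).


ρ = λ/μ = 19.01/22.93 = 0.8290
L = ρ/(1−ρ) = 0.8290/(1 − 0.8290) = 0.8290/0.1710 = 4.8495

Final: 4.8495


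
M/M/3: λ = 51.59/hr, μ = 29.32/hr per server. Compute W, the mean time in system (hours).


a = 1.7595; ρ = 0.5865; P₀ = 0.153766
Lq = P₀·a^c·ρ/(c!(1−ρ)²) = 0.47894
Wq = Lq/λ = 0.47894/51.59 = 0.009284 hr
W = Wq + 1/μ = 0.009284 + 0.03411 = 0.04339 hr

Final: 0.04339 hr


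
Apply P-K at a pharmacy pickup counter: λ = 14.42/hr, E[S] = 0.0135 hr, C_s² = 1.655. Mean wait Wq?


ρ = λ·E[S] = 14.42·0.0135 = 0.1947
E[S²] = E[S]²(1+C_s²) = 0.0135²·(1+1.655) = 0.0004839
Wq = λ·E[S²]/(2(1−ρ)) = 14.42·0.0004839/(2·0.8053) = 0.004332 hr

Final: 0.004332 hr


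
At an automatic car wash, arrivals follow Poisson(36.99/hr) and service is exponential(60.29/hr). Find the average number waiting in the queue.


ρ = 36.99/60.29 = 0.6135
Lq = ρ²/(1−ρ) = 0.3764/0.3865 = 0.9740

Final: 0.9740


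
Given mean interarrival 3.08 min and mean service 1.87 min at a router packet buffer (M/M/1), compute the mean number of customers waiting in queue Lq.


λ = 60/3.08 = 19.4805 /hr
μ = 60/1.87 = 32.0856 /hr
ρ = λ/μ = 19.4805/32.0856 = 0.6071
Lq = ρ²/(1−ρ) = 0.3686/0.3929 = 0.9383

Final: 0.9383


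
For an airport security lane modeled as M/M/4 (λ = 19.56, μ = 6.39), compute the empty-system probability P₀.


a = λ/μ = 19.56/6.39 = 3.0610; ρ = a/c = 0.7653
Σ_{k=0}^{3} a^k/k! (terms k=0..3) = 1.00000 + 3.06103 + 4.68496 + 4.78027 = 13.52627
Tail: a^4/(4!(1−ρ)) = 87.79544/(24·0.2347) = 15.58369
P₀ = 1/(13.52627 + 15.58369) = 1/29.10996 = 0.034353

Final: 0.034353


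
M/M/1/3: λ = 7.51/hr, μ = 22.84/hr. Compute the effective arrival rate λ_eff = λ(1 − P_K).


ρ = 0.3288; P_K = (1−ρ)ρ^3/(1−ρ^4) = 0.024143
λ_eff = λ(1 − P_K) = 7.51·(1 − 0.024143) = 7.51·0.975857 = 7.3287 /hr

Final: 7.3287 /hr


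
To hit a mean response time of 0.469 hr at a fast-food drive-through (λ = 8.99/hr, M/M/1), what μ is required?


W = 1/(μ−λ) ⇒ μ − λ = 1/W = 1/0.469 = 2.1322
μ = λ + 1/W = 8.99 + 2.1322 = 11.1222 per hr

Final: 11.1222 /hr


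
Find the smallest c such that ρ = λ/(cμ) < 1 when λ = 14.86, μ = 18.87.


Stability requires cμ > λ ⇔ c > λ/μ.
λ/μ = 14.86/18.87 = 0.7875
Minimum integer c = ⌊0.7875⌋ + 1 = 1
Check: 1·18.87 = 18.87 > 14.86, while 0·18.87 = 0.00 ≤ 14.86

Final: 1 servers


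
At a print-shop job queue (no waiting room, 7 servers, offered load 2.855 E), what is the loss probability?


B(c,a) = (a^c/c!) / Σ_{k=0}^{c} a^k/k!
a^7/7! = 0.306770
Σ terms (k=0..7): 1.00000 + 2.85500 + 4.07551 + 3.87853 + 2.76830 + 1.58070 + 0.75215 + 0.30677 = 17.216961
B = 0.306770/17.216961 = 0.017818

Final: 0.017818


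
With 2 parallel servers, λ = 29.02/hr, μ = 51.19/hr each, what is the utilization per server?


ρ = λ/(cμ) = 29.02/(2·51.19) = 29.02/102.38 = 0.2835

Final: 0.2835


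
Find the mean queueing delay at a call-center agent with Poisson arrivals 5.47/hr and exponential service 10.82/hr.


ρ = 5.47/10.82 = 0.5055
Wq = ρ/(μ−λ) = 0.5055/(10.82 − 5.47) = 0.5055/5.35 = 0.09449 hr

Final: 0.09449 hr


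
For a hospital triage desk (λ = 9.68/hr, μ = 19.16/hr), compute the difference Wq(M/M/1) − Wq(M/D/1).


ρ = 9.68/19.16 = 0.5052
Wq(M/M/1) = ρ/(μ−λ) = 0.5052/9.48 = 0.05329 hr
Wq(M/D/1) = ρ/(2(μ−λ)) = 0.02665 hr
Savings = 0.05329 − 0.02665 = 0.02665 hr

Final: 0.02665 hr


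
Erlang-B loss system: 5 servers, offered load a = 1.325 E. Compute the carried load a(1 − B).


B(5,1.325) = 0.009068 (Erlang-B)
Carried load = a(1 − B) = 1.325·(1 − 0.009068) = 1.325·0.990932 = 1.3130 E

Final: 1.3130 Erlangs


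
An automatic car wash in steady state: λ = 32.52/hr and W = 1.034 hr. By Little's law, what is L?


L = λW = 32.52·1.034 = 33.6257

Final: 33.6257


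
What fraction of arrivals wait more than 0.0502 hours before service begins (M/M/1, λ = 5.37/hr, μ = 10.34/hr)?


ρ = 5.37/10.34 = 0.5193
P(Wq > t) = ρ·e^{−(μ−λ)t} = 0.5193·e^{−0.2495}
= 0.5193·0.779195 = 0.404669

Final: 0.404669


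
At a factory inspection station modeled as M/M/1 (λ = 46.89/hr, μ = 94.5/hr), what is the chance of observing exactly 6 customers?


ρ = 46.89/94.5 = 0.4962
P_n = (1−ρ)·ρ^n = (1 − 0.4962)·0.4962^6 = 0.5038·0.014924 = 0.007519

Final: 0.007519


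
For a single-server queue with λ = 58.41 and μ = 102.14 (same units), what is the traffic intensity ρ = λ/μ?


ρ = λ/μ = 58.41/102.14 = 0.5719

Final: 0.5719


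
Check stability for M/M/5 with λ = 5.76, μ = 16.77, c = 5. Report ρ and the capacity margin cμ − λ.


Total capacity cμ = 5·16.77 = 83.85/hr
ρ = λ/(cμ) = 5.76/83.85 = 0.06869
Stable ⇔ ρ < 1: YES
Spare capacity = cμ − λ = 83.85 − 5.76 = 78.09/hr

Final: ρ = 0.06869; stable; margin = 78.09/hr


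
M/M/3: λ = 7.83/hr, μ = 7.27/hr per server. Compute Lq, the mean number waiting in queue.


a = λ/μ = 1.0770; ρ = a/3 = 0.3590
P₀ = 0.335360
Lq = P₀·a^c·ρ / (c!·(1−ρ)²) = 0.335360·1.24934·0.3590/(6·0.41087)
= 0.06102

Final: 0.06102


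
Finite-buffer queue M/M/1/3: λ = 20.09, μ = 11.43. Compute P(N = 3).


ρ = λ/μ = 20.09/11.43 = 1.7577
P_K = (1−ρ)ρ^K/(1−ρ^(K+1)) = (-0.7577·5.430016)/(1 − 9.544097)
= -4.114080/-8.544097 = 0.481511

Final: 0.481511


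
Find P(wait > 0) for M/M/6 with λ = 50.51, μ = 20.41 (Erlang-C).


a = λ/μ = 2.4748; ρ = a/6 = 0.4125
P₀ = 0.083734 (from M/M/c formula)
C(c,a) = [a^c/(c!(1−ρ))]·P₀ = [229.72390/(720·0.5875)]·0.083734
= 0.54305·0.083734 = 0.045471

Final: 0.045471


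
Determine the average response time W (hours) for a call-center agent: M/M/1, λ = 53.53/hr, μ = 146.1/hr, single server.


W = 1/(μ−λ) = 1/(146.1 − 53.53) = 1/92.57 = 0.01080 hr

Final: 0.01080 hr


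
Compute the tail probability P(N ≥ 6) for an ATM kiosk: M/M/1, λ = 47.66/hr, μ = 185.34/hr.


ρ = 47.66/185.34 = 0.2571
P(N ≥ n) = ρ^n = 0.2571^6 = 0.0002891

Final: 0.0002891


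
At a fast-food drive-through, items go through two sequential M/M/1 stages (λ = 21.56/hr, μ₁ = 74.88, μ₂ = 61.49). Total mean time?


Each node sees arrival rate λ = 21.56/hr (tandem ⇒ throughput preserved).
W₁ = 1/(μ₁−λ) = 1/(74.88−21.56) = 0.01875 hr
W₂ = 1/(μ₂−λ) = 1/(61.49−21.56) = 0.02504 hr
W_total = W₁ + W₂ = 0.01875 + 0.02504 = 0.04380 hr

Final: 0.04380 hr


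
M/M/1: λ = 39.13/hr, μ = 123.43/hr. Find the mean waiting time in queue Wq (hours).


ρ = 39.13/123.43 = 0.3170
Wq = ρ/(μ−λ) = 0.3170/(123.43 − 39.13) = 0.3170/84.30 = 0.003761 hr

Final: 0.003761 hr


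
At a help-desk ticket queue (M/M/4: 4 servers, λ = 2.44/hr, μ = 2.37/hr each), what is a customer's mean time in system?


a = 1.0295; ρ = 0.2574; P₀ = 0.356580
Lq = P₀·a^c·ρ/(c!(1−ρ)²) = 0.007790
Wq = Lq/λ = 0.007790/2.44 = 0.003193 hr
W = Wq + 1/μ = 0.003193 + 0.42194 = 0.42513 hr

Final: 0.42513 hr


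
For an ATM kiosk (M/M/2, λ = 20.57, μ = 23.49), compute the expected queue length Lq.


a = λ/μ = 0.8757; ρ = a/2 = 0.4378
P₀ = 0.390970
Lq = P₀·a^c·ρ / (c!·(1−ρ)²) = 0.390970·0.76684·0.4378/(2·0.31602)
= 0.20770

Final: 0.20770


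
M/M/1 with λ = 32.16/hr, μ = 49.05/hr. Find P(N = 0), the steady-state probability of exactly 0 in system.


ρ = 32.16/49.05 = 0.6557
P_n = (1−ρ)·ρ^n = (1 − 0.6557)·0.6557^0 = 0.3443·1.000000 = 0.344343

Final: 0.344343


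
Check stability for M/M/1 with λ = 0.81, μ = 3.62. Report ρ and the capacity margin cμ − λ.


Total capacity cμ = 1·3.62 = 3.62/hr
ρ = λ/(cμ) = 0.81/3.62 = 0.2238
Stable ⇔ ρ < 1: YES
Spare capacity = cμ − λ = 3.62 − 0.81 = 2.81/hr

Final: ρ = 0.2238; stable; margin = 2.81/hr


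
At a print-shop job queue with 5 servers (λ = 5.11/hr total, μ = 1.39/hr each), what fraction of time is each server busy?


ρ = λ/(cμ) = 5.11/(5·1.39) = 5.11/6.95 = 0.7353

Final: 0.7353


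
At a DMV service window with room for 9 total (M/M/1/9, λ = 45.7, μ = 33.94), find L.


ρ = 45.7/33.94 = 1.3465
L = ρ[1 − (K+1)ρ^K + Kρ^(K+1)] / [(1−ρ)(1−ρ^(K+1))]
Numerator: 1.3465·(1 − 10·14.549205 + 9·19.590414) = 42.847696
Denominator: (-0.3465)·(-18.590414) = 6.441464
L = 42.847696/6.441464 = 6.6519

Final: 6.6519


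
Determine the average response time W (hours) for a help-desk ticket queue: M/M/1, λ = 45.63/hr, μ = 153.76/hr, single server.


W = 1/(μ−λ) = 1/(153.76 − 45.63) = 1/108.13 = 0.009248 hr

Final: 0.009248 hr


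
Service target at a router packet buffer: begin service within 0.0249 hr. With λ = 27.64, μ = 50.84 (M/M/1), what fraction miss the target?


ρ = 27.64/50.84 = 0.5437
P(Wq > t) = ρ·e^{−(μ−λ)t} = 0.5437·e^{−0.5777}
= 0.5437·0.561199 = 0.305105

Final: 0.305105


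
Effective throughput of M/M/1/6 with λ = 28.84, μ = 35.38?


ρ = 0.8151; P_K = (1−ρ)ρ^6/(1−ρ^7) = 0.071276
λ_eff = λ(1 − P_K) = 28.84·(1 − 0.071276) = 28.84·0.928724 = 26.7844 /hr

Final: 26.7844 /hr


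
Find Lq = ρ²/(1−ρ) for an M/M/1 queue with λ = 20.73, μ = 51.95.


ρ = 20.73/51.95 = 0.3990
Lq = ρ²/(1−ρ) = 0.1592/0.6010 = 0.2650

Final: 0.2650


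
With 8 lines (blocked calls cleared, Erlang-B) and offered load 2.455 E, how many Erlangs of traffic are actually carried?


B(8,2.455) = 0.002813 (Erlang-B)
Carried load = a(1 − B) = 2.455·(1 − 0.002813) = 2.455·0.997187 = 2.4481 E

Final: 2.4481 Erlangs


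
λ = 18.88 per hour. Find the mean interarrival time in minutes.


Mean interarrival time = 1/λ = 1/18.88 hour = 0.05297 hour
In minutes: 0.05297 × 60 = 3.1780 min

Final: 3.1780 min


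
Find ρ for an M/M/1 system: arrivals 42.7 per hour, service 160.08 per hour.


ρ = λ/μ = 42.7/160.08 = 0.2667

Final: 0.2667


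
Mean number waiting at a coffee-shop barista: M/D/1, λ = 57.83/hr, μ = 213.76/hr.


ρ = 57.83/213.76 = 0.2705
M/D/1: Lq = ρ²/(2(1−ρ)) = 0.07319/(2·0.7295) = 0.05017

Final: 0.05017


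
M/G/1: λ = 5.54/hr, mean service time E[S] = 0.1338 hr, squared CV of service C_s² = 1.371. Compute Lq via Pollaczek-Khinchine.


ρ = λ·E[S] = 5.54·0.1338 = 0.7413
Lq = ρ²(1+C_s²)/(2(1−ρ)) = 0.5495·(1+1.371)/(2·0.2587)
= 0.5495·2.3710/0.5175 = 2.51742

Final: 2.51742


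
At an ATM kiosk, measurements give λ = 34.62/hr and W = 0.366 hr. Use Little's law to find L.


L = λW = 34.62·0.366 = 12.6709

Final: 12.6709


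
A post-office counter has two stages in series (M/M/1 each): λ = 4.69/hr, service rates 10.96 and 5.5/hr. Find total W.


Each node sees arrival rate λ = 4.69/hr (tandem ⇒ throughput preserved).
W₁ = 1/(μ₁−λ) = 1/(10.96−4.69) = 0.15949 hr
W₂ = 1/(μ₂−λ) = 1/(5.5−4.69) = 1.23457 hr
W_total = W₁ + W₂ = 0.15949 + 1.23457 = 1.39406 hr

Final: 1.39406 hr


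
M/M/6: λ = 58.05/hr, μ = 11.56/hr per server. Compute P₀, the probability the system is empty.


a = λ/μ = 58.05/11.56 = 5.0216; ρ = a/c = 0.8369
Σ_{k=0}^{5} a^k/k! (terms k=0..5) = 1.00000 + 5.02163 + 12.60837 + 21.10483 + 26.49515 + 26.60974 = 92.83972
Tail: a^6/(6!(1−ρ)) = 16034.90311/(720·0.1631) = 136.57787
P₀ = 1/(92.83972 + 136.57787) = 1/229.41758 = 0.004359

Final: 0.004359


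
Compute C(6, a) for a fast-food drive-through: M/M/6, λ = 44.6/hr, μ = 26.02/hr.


a = λ/μ = 1.7141; ρ = a/6 = 0.2857
P₀ = 0.180028 (from M/M/c formula)
C(c,a) = [a^c/(c!(1−ρ))]·P₀ = [25.36094/(720·0.7143)]·0.180028
= 0.04931·0.180028 = 0.008877

Final: 0.008877


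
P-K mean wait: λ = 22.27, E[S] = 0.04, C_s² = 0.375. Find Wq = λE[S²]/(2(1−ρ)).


ρ = λ·E[S] = 22.27·0.04 = 0.8908
E[S²] = E[S]²(1+C_s²) = 0.04²·(1+0.375) = 0.002200
Wq = λ·E[S²]/(2(1−ρ)) = 22.27·0.002200/(2·0.1092) = 0.22433 hr

Final: 0.22433 hr


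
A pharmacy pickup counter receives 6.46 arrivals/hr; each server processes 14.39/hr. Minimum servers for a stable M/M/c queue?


Stability requires cμ > λ ⇔ c > λ/μ.
λ/μ = 6.46/14.39 = 0.4489
Minimum integer c = ⌊0.4489⌋ + 1 = 1
Check: 1·14.39 = 14.39 > 6.46, while 0·14.39 = 0.00 ≤ 6.46

Final: 1 servers


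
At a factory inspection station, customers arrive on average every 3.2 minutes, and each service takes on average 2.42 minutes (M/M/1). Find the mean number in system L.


λ = 60/3.2 = 18.7500 /hr
μ = 60/2.42 = 24.7934 /hr
ρ = λ/μ = 18.7500/24.7934 = 0.7562
L = ρ/(1−ρ) = 0.7562/0.2438 = 3.1026

Final: 3.1026


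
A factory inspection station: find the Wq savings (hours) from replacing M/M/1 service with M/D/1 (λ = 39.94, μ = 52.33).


ρ = 39.94/52.33 = 0.7632
Wq(M/M/1) = ρ/(μ−λ) = 0.7632/12.39 = 0.06160 hr
Wq(M/D/1) = ρ/(2(μ−λ)) = 0.03080 hr
Savings = 0.06160 − 0.03080 = 0.03080 hr

Final: 0.03080 hr


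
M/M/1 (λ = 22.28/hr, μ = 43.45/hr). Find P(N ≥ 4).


ρ = 22.28/43.45 = 0.5128
P(N ≥ n) = ρ^n = 0.5128^4 = 0.069136

Final: 0.069136


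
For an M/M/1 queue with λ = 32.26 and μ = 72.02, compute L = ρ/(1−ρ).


ρ = λ/μ = 32.26/72.02 = 0.4479
L = ρ/(1−ρ) = 0.4479/(1 − 0.4479) = 0.4479/0.5521 = 0.8114

Final: 0.8114


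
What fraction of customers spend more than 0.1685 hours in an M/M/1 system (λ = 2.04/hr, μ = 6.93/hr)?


W ~ Exponential(μ−λ) for M/M/1.
μ − λ = 6.93 − 2.04 = 4.8900
P(W > t) = e^{−(μ−λ)t} = e^{−0.8240} = 0.438689

Final: 0.438689


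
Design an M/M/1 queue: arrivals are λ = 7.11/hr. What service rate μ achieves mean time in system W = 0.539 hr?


W = 1/(μ−λ) ⇒ μ − λ = 1/W = 1/0.539 = 1.8553
μ = λ + 1/W = 7.11 + 1.8553 = 8.9653 per hr

Final: 8.9653 /hr


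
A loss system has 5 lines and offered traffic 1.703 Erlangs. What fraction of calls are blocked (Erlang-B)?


B(c,a) = (a^c/c!) / Σ_{k=0}^{c} a^k/k!
a^5/5! = 0.119369
Σ terms (k=0..5): 1.00000 + 1.70300 + 1.45010 + 0.82318 + 0.35047 + 0.11937 = 5.446117
B = 0.119369/5.446117 = 0.021918

Final: 0.021918


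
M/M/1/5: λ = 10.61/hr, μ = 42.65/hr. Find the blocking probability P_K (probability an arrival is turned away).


ρ = λ/μ = 10.61/42.65 = 0.2488
P_K = (1−ρ)ρ^K/(1−ρ^(K+1)) = (0.7512·0.0009528)/(1 − 0.0002370)
= 0.0007157/0.999763 = 0.0007159

Final: 0.0007159


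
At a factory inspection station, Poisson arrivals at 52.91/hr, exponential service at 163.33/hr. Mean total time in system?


W = 1/(μ−λ) = 1/(163.33 − 52.91) = 1/110.42 = 0.009056 hr

Final: 0.009056 hr


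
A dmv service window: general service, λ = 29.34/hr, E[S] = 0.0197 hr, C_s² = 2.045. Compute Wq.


ρ = λ·E[S] = 29.34·0.0197 = 0.5780
E[S²] = E[S]²(1+C_s²) = 0.0197²·(1+2.045) = 0.001182
Wq = λ·E[S²]/(2(1−ρ)) = 29.34·0.001182/(2·0.4220) = 0.04108 hr

Final: 0.04108 hr


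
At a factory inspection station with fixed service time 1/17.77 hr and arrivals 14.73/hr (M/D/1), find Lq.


ρ = 14.73/17.77 = 0.8289
M/D/1: Lq = ρ²/(2(1−ρ)) = 0.6871/(2·0.1711) = 2.00823

Final: 2.00823


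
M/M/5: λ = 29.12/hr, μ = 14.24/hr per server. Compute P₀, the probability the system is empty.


a = λ/μ = 29.12/14.24 = 2.0449; ρ = a/c = 0.4090
Σ_{k=0}^{4} a^k/k! (terms k=0..4) = 1.00000 + 2.04494 + 2.09090 + 1.42526 + 0.72864 = 7.28974
Tail: a^5/(5!(1−ρ)) = 35.76077/(120·0.5910) = 0.50423
P₀ = 1/(7.28974 + 0.50423) = 1/7.79397 = 0.128304

Final: 0.128304


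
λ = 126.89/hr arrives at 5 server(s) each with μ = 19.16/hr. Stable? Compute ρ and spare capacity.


Total capacity cμ = 5·19.16 = 95.80/hr
ρ = λ/(cμ) = 126.89/95.80 = 1.3245
Stable ⇔ ρ < 1: NO
Spare capacity = cμ − λ = 95.80 − 126.89 = -31.09/hr

Final: ρ = 1.3245; unstable; margin = -31.09/hr


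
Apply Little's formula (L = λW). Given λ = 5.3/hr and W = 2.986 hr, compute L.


L = λW = 5.3·2.986 = 15.8258

Final: 15.8258


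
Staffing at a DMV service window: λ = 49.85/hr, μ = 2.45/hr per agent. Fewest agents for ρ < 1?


Stability requires cμ > λ ⇔ c > λ/μ.
λ/μ = 49.85/2.45 = 20.3469
Minimum integer c = ⌊20.3469⌋ + 1 = 21
Check: 21·2.45 = 51.45 > 49.85, while 20·2.45 = 49.00 ≤ 49.85

Final: 21 servers


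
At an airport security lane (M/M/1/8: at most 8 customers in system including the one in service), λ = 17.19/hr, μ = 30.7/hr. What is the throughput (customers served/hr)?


ρ = 0.5599; P_K = (1−ρ)ρ^8/(1−ρ^9) = 0.004275
λ_eff = λ(1 − P_K) = 17.19·(1 − 0.004275) = 17.19·0.995725 = 17.1165 /hr

Final: 17.1165 /hr


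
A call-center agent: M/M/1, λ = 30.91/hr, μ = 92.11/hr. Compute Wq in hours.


ρ = 30.91/92.11 = 0.3356
Wq = ρ/(μ−λ) = 0.3356/(92.11 − 30.91) = 0.3356/61.20 = 0.005483 hr

Final: 0.005483 hr


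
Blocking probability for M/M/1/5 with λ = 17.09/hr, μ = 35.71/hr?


ρ = λ/μ = 17.09/35.71 = 0.4786
P_K = (1−ρ)ρ^K/(1−ρ^(K+1)) = (0.5214·0.025105)/(1 − 0.012015)
= 0.013090/0.987985 = 0.013250

Final: 0.013250


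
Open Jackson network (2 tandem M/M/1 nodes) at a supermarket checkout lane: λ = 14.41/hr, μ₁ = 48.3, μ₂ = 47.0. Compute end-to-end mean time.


Each node sees arrival rate λ = 14.41/hr (tandem ⇒ throughput preserved).
W₁ = 1/(μ₁−λ) = 1/(48.3−14.41) = 0.02951 hr
W₂ = 1/(μ₂−λ) = 1/(47.0−14.41) = 0.03068 hr
W_total = W₁ + W₂ = 0.02951 + 0.03068 = 0.06019 hr

Final: 0.06019 hr


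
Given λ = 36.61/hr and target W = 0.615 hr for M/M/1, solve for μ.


W = 1/(μ−λ) ⇒ μ − λ = 1/W = 1/0.615 = 1.6260
μ = λ + 1/W = 36.61 + 1.6260 = 38.2360 per hr

Final: 38.2360 /hr


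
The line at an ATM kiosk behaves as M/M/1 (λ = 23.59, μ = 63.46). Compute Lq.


ρ = 23.59/63.46 = 0.3717
Lq = ρ²/(1−ρ) = 0.1382/0.6283 = 0.2199

Final: 0.2199


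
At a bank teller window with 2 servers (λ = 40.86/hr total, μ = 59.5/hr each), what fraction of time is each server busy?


ρ = λ/(cμ) = 40.86/(2·59.5) = 40.86/119.00 = 0.3434

Final: 0.3434


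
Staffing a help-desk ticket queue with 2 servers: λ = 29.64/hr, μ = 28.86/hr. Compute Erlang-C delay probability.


a = λ/μ = 1.0270; ρ = a/2 = 0.5135
P₀ = 0.321429 (from M/M/c formula)
C(c,a) = [a^c/(c!(1−ρ))]·P₀ = [1.05478/(2·0.4865)]·0.321429
= 1.08408·0.321429 = 0.348456

Final: 0.348456


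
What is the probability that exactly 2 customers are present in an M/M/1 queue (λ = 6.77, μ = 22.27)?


ρ = 6.77/22.27 = 0.3040
P_n = (1−ρ)·ρ^n = (1 − 0.3040)·0.3040^2 = 0.6960·0.092414 = 0.064320

Final: 0.064320


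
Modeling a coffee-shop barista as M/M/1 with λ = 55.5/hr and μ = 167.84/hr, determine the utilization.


ρ = λ/μ = 55.5/167.84 = 0.3307

Final: 0.3307


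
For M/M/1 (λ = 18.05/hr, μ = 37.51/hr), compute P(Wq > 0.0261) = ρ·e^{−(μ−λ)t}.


ρ = 18.05/37.51 = 0.4812
P(Wq > t) = ρ·e^{−(μ−λ)t} = 0.4812·e^{−0.5079}
= 0.4812·0.601754 = 0.289567

Final: 0.289567


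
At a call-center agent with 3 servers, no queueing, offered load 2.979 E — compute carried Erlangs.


B(3,2.979) = 0.343630 (Erlang-B)
Carried load = a(1 − B) = 2.979·(1 − 0.343630) = 2.979·0.656370 = 1.9553 E

Final: 1.9553 Erlangs


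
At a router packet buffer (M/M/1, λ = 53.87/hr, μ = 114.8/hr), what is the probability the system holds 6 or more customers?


ρ = 53.87/114.8 = 0.4693
P(N ≥ n) = ρ^n = 0.4693^6 = 0.010677

Final: 0.010677


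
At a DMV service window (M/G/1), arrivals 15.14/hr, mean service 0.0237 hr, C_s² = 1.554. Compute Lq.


ρ = λ·E[S] = 15.14·0.0237 = 0.3588
Lq = ρ²(1+C_s²)/(2(1−ρ)) = 0.1288·(1+1.554)/(2·0.6412)
= 0.1288·2.5540/1.2824 = 0.25642

Final: 0.25642


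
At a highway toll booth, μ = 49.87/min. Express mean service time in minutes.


Mean service time = 1/μ = 1/49.87 minute = 0.02005 minute
In minutes: 0.02005 × 1 = 0.02005 min

Final: 0.02005 min


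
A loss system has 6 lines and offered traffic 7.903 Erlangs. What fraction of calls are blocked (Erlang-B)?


B(c,a) = (a^c/c!) / Σ_{k=0}^{c} a^k/k!
a^6/6! = 338.391461
Σ terms (k=0..6): 1.00000 + 7.90300 + 31.22870 + 82.26682 + 162.53866 + 256.90861 + 338.39146 = 880.237259
B = 338.391461/880.237259 = 0.384432

Final: 0.384432


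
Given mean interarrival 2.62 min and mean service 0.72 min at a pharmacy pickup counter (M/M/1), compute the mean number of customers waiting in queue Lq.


λ = 60/2.62 = 22.9008 /hr
μ = 60/0.72 = 83.3333 /hr
ρ = λ/μ = 22.9008/83.3333 = 0.2748
Lq = ρ²/(1−ρ) = 0.07552/0.7252 = 0.1041

Final: 0.1041


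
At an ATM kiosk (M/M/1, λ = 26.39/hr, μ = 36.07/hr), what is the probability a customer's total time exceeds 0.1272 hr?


W ~ Exponential(μ−λ) for M/M/1.
μ − λ = 36.07 − 26.39 = 9.6800
P(W > t) = e^{−(μ−λ)t} = e^{−1.2313} = 0.291914

Final: 0.291914


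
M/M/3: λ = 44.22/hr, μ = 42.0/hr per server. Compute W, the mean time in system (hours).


a = 1.0529; ρ = 0.3510; P₀ = 0.344020
Lq = P₀·a^c·ρ/(c!(1−ρ)²) = 0.05575
Wq = Lq/λ = 0.05575/44.22 = 0.001261 hr
W = Wq + 1/μ = 0.001261 + 0.02381 = 0.02507 hr

Final: 0.02507 hr


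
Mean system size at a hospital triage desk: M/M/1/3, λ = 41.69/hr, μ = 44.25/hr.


ρ = 41.69/44.25 = 0.9421
L = ρ[1 − (K+1)ρ^K + Kρ^(K+1)] / [(1−ρ)(1−ρ^(K+1))]
Numerator: 0.9421·(1 − 4·0.836288 + 3·0.787906) = 0.017492
Denominator: (0.05785)·(0.212094) = 0.012270
L = 0.017492/0.012270 = 1.4256

Final: 1.4256


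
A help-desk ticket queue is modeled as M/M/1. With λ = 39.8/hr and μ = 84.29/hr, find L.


ρ = λ/μ = 39.8/84.29 = 0.4722
L = ρ/(1−ρ) = 0.4722/(1 − 0.4722) = 0.4722/0.5278 = 0.8946

Final: 0.8946


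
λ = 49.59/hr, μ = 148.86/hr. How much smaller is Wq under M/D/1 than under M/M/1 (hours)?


ρ = 49.59/148.86 = 0.3331
Wq(M/M/1) = ρ/(μ−λ) = 0.3331/99.27 = 0.003356 hr
Wq(M/D/1) = ρ/(2(μ−λ)) = 0.001678 hr
Savings = 0.003356 − 0.001678 = 0.001678 hr

Final: 0.001678 hr


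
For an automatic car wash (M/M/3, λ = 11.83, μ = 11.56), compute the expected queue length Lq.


a = λ/μ = 1.0234; ρ = a/3 = 0.3411
P₀ = 0.354851
Lq = P₀·a^c·ρ / (c!·(1−ρ)²) = 0.354851·1.07172·0.3411/(6·0.43412)
= 0.04980

Final: 0.04980


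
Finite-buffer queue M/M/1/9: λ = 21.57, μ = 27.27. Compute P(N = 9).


ρ = λ/μ = 21.57/27.27 = 0.7910
P_K = (1−ρ)ρ^K/(1−ρ^(K+1)) = (0.2090·0.121195)/(1 − 0.095863)
= 0.025332/0.904137 = 0.028018

Final: 0.028018


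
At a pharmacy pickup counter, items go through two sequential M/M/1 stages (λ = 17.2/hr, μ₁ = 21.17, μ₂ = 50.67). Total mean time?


Each node sees arrival rate λ = 17.2/hr (tandem ⇒ throughput preserved).
W₁ = 1/(μ₁−λ) = 1/(21.17−17.2) = 0.25189 hr
W₂ = 1/(μ₂−λ) = 1/(50.67−17.2) = 0.02988 hr
W_total = W₁ + W₂ = 0.25189 + 0.02988 = 0.28177 hr

Final: 0.28177 hr


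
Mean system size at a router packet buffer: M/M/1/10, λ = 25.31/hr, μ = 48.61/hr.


ρ = 25.31/48.61 = 0.5207
L = ρ[1 − (K+1)ρ^K + Kρ^(K+1)] / [(1−ρ)(1−ρ^(K+1))]
Numerator: 0.5207·(1 − 11·0.001464 + 10·0.0007625) = 0.516257
Denominator: (0.4793)·(0.999238) = 0.478960
L = 0.516257/0.478960 = 1.0779

Final: 1.0779


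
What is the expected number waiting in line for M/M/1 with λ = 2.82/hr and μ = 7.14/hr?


ρ = 2.82/7.14 = 0.3950
Lq = ρ²/(1−ρ) = 0.1560/0.6050 = 0.2578

Final: 0.2578


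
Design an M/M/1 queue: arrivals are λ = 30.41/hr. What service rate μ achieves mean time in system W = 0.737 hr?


W = 1/(μ−λ) ⇒ μ − λ = 1/W = 1/0.737 = 1.3569
μ = λ + 1/W = 30.41 + 1.3569 = 31.7669 per hr

Final: 31.7669 /hr


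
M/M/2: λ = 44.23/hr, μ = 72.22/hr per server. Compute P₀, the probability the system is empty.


a = λ/μ = 44.23/72.22 = 0.6124; ρ = a/c = 0.3062
Σ_{k=0}^{1} a^k/k! (terms k=0..1) = 1.00000 + 0.61243 = 1.61243
Tail: a^2/(2!(1−ρ)) = 0.37508/(2·0.6938) = 0.27031
P₀ = 1/(1.61243 + 0.27031) = 1/1.88275 = 0.531139

Final: 0.531139


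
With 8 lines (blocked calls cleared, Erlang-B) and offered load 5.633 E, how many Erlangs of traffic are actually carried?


B(8,5.633) = 0.101903 (Erlang-B)
Carried load = a(1 − B) = 5.633·(1 − 0.101903) = 5.633·0.898097 = 5.0590 E

Final: 5.0590 Erlangs


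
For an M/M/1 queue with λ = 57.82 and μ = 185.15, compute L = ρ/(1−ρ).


ρ = λ/μ = 57.82/185.15 = 0.3123
L = ρ/(1−ρ) = 0.3123/(1 − 0.3123) = 0.3123/0.6877 = 0.4541

Final: 0.4541


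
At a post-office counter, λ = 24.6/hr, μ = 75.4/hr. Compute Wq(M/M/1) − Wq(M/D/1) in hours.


ρ = 24.6/75.4 = 0.3263
Wq(M/M/1) = ρ/(μ−λ) = 0.3263/50.80 = 0.006422 hr
Wq(M/D/1) = ρ/(2(μ−λ)) = 0.003211 hr
Savings = 0.006422 − 0.003211 = 0.003211 hr

Final: 0.003211 hr


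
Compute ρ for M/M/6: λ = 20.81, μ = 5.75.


ρ = λ/(cμ) = 20.81/(6·5.75) = 20.81/34.50 = 0.6032

Final: 0.6032


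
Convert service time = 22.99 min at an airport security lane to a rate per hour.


μ = 1/(service time) in consistent units.
1 hour = 60 min, so μ = 60/22.99 = 2.6098 per hour

Final: 2.6098 /hr


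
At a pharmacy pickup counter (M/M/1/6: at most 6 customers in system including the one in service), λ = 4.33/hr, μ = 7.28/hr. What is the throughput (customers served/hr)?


ρ = 0.5948; P_K = (1−ρ)ρ^6/(1−ρ^7) = 0.018425
λ_eff = λ(1 − P_K) = 4.33·(1 − 0.018425) = 4.33·0.981575 = 4.2502 /hr

Final: 4.2502 /hr


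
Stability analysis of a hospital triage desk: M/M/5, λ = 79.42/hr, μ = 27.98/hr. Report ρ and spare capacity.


Total capacity cμ = 5·27.98 = 139.90/hr
ρ = λ/(cμ) = 79.42/139.90 = 0.5677
Stable ⇔ ρ < 1: YES
Spare capacity = cμ − λ = 139.90 − 79.42 = 60.48/hr

Final: ρ = 0.5677; stable; margin = 60.48/hr


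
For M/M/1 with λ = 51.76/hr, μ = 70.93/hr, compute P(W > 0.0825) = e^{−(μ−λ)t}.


W ~ Exponential(μ−λ) for M/M/1.
μ − λ = 70.93 − 51.76 = 19.1700
P(W > t) = e^{−(μ−λ)t} = e^{−1.5815} = 0.205661

Final: 0.205661


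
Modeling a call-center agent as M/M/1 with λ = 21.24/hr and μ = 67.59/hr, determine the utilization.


ρ = λ/μ = 21.24/67.59 = 0.3142

Final: 0.3142


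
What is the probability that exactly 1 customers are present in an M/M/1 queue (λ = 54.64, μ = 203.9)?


ρ = 54.64/203.9 = 0.2680
P_n = (1−ρ)·ρ^n = (1 − 0.2680)·0.2680^1 = 0.7320·0.267974 = 0.196164

Final: 0.196164


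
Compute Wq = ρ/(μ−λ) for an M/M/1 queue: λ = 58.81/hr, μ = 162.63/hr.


ρ = 58.81/162.63 = 0.3616
Wq = ρ/(μ−λ) = 0.3616/(162.63 − 58.81) = 0.3616/103.82 = 0.003483 hr

Final: 0.003483 hr


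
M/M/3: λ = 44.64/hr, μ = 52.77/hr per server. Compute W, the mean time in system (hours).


a = 0.8459; ρ = 0.2820; P₀ = 0.426575
Lq = P₀·a^c·ρ/(c!(1−ρ)²) = 0.02354
Wq = Lq/λ = 0.02354/44.64 = 0.0005273 hr
W = Wq + 1/μ = 0.0005273 + 0.01895 = 0.01948 hr

Final: 0.01948 hr


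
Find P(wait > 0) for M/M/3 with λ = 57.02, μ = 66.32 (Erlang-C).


a = λ/μ = 0.8598; ρ = a/3 = 0.2866
P₀ = 0.420548 (from M/M/c formula)
C(c,a) = [a^c/(c!(1−ρ))]·P₀ = [0.63555/(6·0.7134)]·0.420548
= 0.14848·0.420548 = 0.062441

Final: 0.062441


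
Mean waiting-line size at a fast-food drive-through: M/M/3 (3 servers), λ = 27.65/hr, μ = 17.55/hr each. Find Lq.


a = λ/μ = 1.5755; ρ = a/3 = 0.5252
P₀ = 0.192706
Lq = P₀·a^c·ρ / (c!·(1−ρ)²) = 0.192706·3.91070·0.5252/(6·0.22547)
= 0.29256

Final: 0.29256


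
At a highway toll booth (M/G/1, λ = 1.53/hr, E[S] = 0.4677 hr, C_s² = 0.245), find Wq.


ρ = λ·E[S] = 1.53·0.4677 = 0.7156
E[S²] = E[S]²(1+C_s²) = 0.4677²·(1+0.245) = 0.272335
Wq = λ·E[S²]/(2(1−ρ)) = 1.53·0.272335/(2·0.2844) = 0.73250 hr

Final: 0.73250 hr


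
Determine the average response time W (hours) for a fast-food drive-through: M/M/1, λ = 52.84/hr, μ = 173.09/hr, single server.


W = 1/(μ−λ) = 1/(173.09 − 52.84) = 1/120.25 = 0.008316 hr

Final: 0.008316 hr


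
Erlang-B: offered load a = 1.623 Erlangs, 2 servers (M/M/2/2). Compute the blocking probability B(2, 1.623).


B(c,a) = (a^c/c!) / Σ_{k=0}^{c} a^k/k!
a^2/2! = 1.317065
Σ terms (k=0..2): 1.00000 + 1.62300 + 1.31706 = 3.940065
B = 1.317065/3.940065 = 0.334275

Final: 0.334275


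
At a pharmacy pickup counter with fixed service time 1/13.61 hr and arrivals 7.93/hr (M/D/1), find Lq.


ρ = 7.93/13.61 = 0.5827
M/D/1: Lq = ρ²/(2(1−ρ)) = 0.3395/(2·0.4173) = 0.40673

Final: 0.40673


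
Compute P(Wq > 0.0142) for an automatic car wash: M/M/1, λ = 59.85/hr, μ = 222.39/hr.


ρ = 59.85/222.39 = 0.2691
P(Wq > t) = ρ·e^{−(μ−λ)t} = 0.2691·e^{−2.3081}
= 0.2691·0.099453 = 0.026765

Final: 0.026765


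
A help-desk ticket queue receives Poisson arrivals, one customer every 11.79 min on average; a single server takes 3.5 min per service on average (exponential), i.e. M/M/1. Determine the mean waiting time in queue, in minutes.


λ = 60/11.79 = 5.0891 /hr
μ = 60/3.5 = 17.1429 /hr
ρ = λ/μ = 5.0891/17.1429 = 0.2969
Wq = ρ/(μ−λ) = 0.2969/(17.1429−5.0891) = 0.02463 hr
In minutes: 0.02463·60 = 1.478 min

Final: 1.478 min


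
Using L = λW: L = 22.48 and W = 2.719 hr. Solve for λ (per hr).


λ = L/W = 22.48/2.719 = 8.2677 /hr

Final: 8.2677 /hr


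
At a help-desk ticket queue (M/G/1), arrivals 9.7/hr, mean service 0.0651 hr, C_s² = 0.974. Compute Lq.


ρ = λ·E[S] = 9.7·0.0651 = 0.6315
Lq = ρ²(1+C_s²)/(2(1−ρ)) = 0.3988·(1+0.974)/(2·0.3685)
= 0.3988·1.9740/0.7371 = 1.06795

Final: 1.06795


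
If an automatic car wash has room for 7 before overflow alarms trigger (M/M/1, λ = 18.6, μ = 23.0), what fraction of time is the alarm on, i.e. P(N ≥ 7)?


ρ = 18.6/23.0 = 0.8087
P(N ≥ n) = ρ^n = 0.8087^7 = 0.226202

Final: 0.226202


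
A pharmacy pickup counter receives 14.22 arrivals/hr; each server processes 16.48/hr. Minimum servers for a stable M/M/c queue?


Stability requires cμ > λ ⇔ c > λ/μ.
λ/μ = 14.22/16.48 = 0.8629
Minimum integer c = ⌊0.8629⌋ + 1 = 1
Check: 1·16.48 = 16.48 > 14.22, while 0·16.48 = 0.00 ≤ 14.22

Final: 1 servers


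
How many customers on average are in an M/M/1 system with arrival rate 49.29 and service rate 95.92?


ρ = λ/μ = 49.29/95.92 = 0.5139
L = ρ/(1−ρ) = 0.5139/(1 − 0.5139) = 0.5139/0.4861 = 1.0570

Final: 1.0570


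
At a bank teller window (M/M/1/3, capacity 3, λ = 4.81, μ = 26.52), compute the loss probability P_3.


ρ = λ/μ = 4.81/26.52 = 0.1814
P_K = (1−ρ)ρ^K/(1−ρ^(K+1)) = (0.8186·0.005966)/(1 − 0.001082)
= 0.004884/0.998918 = 0.004890

Final: 0.004890


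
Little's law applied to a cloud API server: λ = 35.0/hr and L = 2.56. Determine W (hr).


W = L/λ = 2.56/35.0 = 0.07314 hr

Final: 0.07314 hr


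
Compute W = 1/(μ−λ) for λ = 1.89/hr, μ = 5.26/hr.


W = 1/(μ−λ) = 1/(5.26 − 1.89) = 1/3.37 = 0.2967 hr

Final: 0.2967 hr


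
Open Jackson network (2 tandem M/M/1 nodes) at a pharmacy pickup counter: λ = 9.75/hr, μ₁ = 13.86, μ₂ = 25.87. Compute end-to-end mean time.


Each node sees arrival rate λ = 9.75/hr (tandem ⇒ throughput preserved).
W₁ = 1/(μ₁−λ) = 1/(13.86−9.75) = 0.24331 hr
W₂ = 1/(μ₂−λ) = 1/(25.87−9.75) = 0.06203 hr
W_total = W₁ + W₂ = 0.24331 + 0.06203 = 0.30534 hr

Final: 0.30534 hr


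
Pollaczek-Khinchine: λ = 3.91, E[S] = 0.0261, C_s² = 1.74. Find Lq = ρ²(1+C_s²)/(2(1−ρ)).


ρ = λ·E[S] = 3.91·0.0261 = 0.1021
Lq = ρ²(1+C_s²)/(2(1−ρ)) = 0.01041·(1+1.74)/(2·0.8979)
= 0.01041·2.7400/1.7959 = 0.01589

Final: 0.01589


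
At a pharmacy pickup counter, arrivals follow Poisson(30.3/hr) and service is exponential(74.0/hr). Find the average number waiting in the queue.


ρ = 30.3/74.0 = 0.4095
Lq = ρ²/(1−ρ) = 0.1677/0.5905 = 0.2839

Final: 0.2839


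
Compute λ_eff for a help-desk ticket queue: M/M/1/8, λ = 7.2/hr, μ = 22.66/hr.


ρ = 0.3177; P_K = (1−ρ)ρ^8/(1−ρ^9) = 0.00007088
λ_eff = λ(1 − P_K) = 7.2·(1 − 0.00007088) = 7.2·0.999929 = 7.1995 /hr

Final: 7.1995 /hr


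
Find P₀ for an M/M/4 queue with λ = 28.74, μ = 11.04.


a = λ/μ = 28.74/11.04 = 2.6033; ρ = a/c = 0.6508
Σ_{k=0}^{3} a^k/k! (terms k=0..3) = 1.00000 + 2.60326 + 3.38848 + 2.94037 = 9.93211
Tail: a^4/(4!(1−ρ)) = 45.92728/(24·0.3492) = 5.48030
P₀ = 1/(9.93211 + 5.48030) = 1/15.41241 = 0.064883

Final: 0.064883


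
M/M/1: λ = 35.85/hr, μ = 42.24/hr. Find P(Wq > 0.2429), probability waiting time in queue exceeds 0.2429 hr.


ρ = 35.85/42.24 = 0.8487
P(Wq > t) = ρ·e^{−(μ−λ)t} = 0.8487·e^{−1.5521}
= 0.8487·0.211796 = 0.179756

Final: 0.179756


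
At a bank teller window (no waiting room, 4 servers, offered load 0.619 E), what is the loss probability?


B(c,a) = (a^c/c!) / Σ_{k=0}^{c} a^k/k!
a^4/4! = 0.006117
Σ terms (k=0..4): 1.00000 + 0.61900 + 0.19158 + 0.03953 + 0.006117 = 1.856227
B = 0.006117/1.856227 = 0.003295

Final: 0.003295


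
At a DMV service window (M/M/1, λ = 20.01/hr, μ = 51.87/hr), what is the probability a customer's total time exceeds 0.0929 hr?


W ~ Exponential(μ−λ) for M/M/1.
μ − λ = 51.87 − 20.01 = 31.8600
P(W > t) = e^{−(μ−λ)t} = e^{−2.9598} = 0.051830

Final: 0.051830


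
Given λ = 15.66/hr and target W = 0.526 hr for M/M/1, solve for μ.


W = 1/(μ−λ) ⇒ μ − λ = 1/W = 1/0.526 = 1.9011
μ = λ + 1/W = 15.66 + 1.9011 = 17.5611 per hr

Final: 17.5611 /hr


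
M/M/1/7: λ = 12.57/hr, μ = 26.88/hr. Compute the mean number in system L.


ρ = 12.57/26.88 = 0.4676
L = ρ[1 − (K+1)ρ^K + Kρ^(K+1)] / [(1−ρ)(1−ρ^(K+1))]
Numerator: 0.4676·(1 − 8·0.004890 + 7·0.002287) = 0.456825
Denominator: (0.5324)·(0.997713) = 0.531149
L = 0.456825/0.531149 = 0.8601

Final: 0.8601
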